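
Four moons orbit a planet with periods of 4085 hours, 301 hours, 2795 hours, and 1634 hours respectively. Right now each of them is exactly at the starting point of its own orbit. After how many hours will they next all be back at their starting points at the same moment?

The first simultaneous occurrence is after LCM of the individual periods.
4085 = 5 × 19 × 43
301 = 7 × 43
2795 = 5 × 13 × 43
1634 = 2 × 19 × 43
LCM(4085, 301, 2795, 1634) = 2 × 5 × 7 × 13 × 19 × 43 = 743470.

743470 hours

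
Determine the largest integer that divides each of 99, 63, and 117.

9

99 = 3^2 × 11
63 = 3^2 × 7
117 = 3^2 × 13
gcd(99, 63, 117) = 3^2 = 9.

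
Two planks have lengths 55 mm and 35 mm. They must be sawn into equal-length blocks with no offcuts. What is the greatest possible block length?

5 mm

The block length must divide every plank, so the greatest is gcd(55, 35).
55 = 5 × 11
35 = 5 × 7
gcd(55, 35) = 5.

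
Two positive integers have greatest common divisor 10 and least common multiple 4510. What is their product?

For any two positive integers, gcd × lcm = product = 10 × 4510 = 45100.

45100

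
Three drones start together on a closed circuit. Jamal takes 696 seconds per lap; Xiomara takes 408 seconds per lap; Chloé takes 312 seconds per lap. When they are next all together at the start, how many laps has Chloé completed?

The first common completion time is the LCM of the periods.
696 = 2^3 × 3 × 29
408 = 2^3 × 3 × 17
312 = 2^3 × 3 × 13
LCM(696, 408, 312) = 2^3 × 3 × 13 × 17 × 29 = 153816.
Laps for period 312: 153816 / 312 = 493.

493 laps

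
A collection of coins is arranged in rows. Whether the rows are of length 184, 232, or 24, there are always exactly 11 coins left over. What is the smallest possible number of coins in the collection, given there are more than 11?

16019

N − 11 must be a common multiple of 184, 232, and 24.
184 = 2^3 × 23
232 = 2^3 × 29
24 = 2^3 × 3
LCM(184, 232, 24) = 2^3 × 3 × 23 × 29 = 16008.
Smallest N > 11 is LCM + 11 = 16008 + 11 = 16019.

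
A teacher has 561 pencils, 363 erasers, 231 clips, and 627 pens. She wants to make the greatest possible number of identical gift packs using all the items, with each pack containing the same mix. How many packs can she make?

The pack count must divide each quantity, so the greatest is gcd(561, 363, 231, 627).
561 = 3 × 11 × 17
363 = 3 × 11^2
231 = 3 × 7 × 11
627 = 3 × 11 × 19
gcd(561, 363, 231, 627) = 3 × 11 = 33.

33 packs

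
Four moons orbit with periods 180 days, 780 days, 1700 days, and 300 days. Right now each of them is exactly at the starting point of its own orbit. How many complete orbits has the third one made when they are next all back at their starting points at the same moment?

They are all back at their starting positions together after one LCM of the periods.
180 = 2^2 × 3^2 × 5
780 = 2^2 × 3 × 5 × 13
1700 = 2^2 × 5^2 × 17
300 = 2^2 × 3 × 5^2
LCM(180, 780, 1700, 300) = 2^2 × 3^2 × 5^2 × 13 × 17 = 198900.
Orbits for period 1700: 198900 / 1700 = 117.

117 orbits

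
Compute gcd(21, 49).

7

21 = 3 × 7
49 = 7^2
gcd(21, 49) = 7.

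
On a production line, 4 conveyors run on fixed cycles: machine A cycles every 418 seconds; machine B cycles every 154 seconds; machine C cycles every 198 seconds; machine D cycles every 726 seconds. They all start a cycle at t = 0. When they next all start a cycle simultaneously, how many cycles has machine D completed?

The first common completion time is the LCM of the periods.
418 = 2 × 11 × 19
154 = 2 × 7 × 11
198 = 2 × 3^2 × 11
726 = 2 × 3 × 11^2
LCM(418, 154, 198, 726) = 2 × 3^2 × 7 × 11^2 × 19 = 289674.
Cycles for period 726: 289674 / 726 = 399.

399 cycles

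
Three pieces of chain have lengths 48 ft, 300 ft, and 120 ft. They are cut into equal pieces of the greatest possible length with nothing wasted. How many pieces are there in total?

Piece length = gcd(48, 300, 120).
48 = 2^4 × 3
300 = 2^2 × 3 × 5^2
120 = 2^3 × 3 × 5
gcd(48, 300, 120) = 2^2 × 3 = 12.
Total pieces = 48/12 + 300/12 + 120/12 = 4 + 25 + 10 = 39.

39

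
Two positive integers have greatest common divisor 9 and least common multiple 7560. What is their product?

For any two positive integers, gcd × lcm = product = 9 × 7560 = 68040.

68040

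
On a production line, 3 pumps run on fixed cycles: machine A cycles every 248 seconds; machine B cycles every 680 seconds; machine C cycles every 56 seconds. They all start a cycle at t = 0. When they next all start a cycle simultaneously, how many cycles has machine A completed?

595 cycles

The first common completion time is the LCM of the periods.
248 = 2^3 × 31
680 = 2^3 × 5 × 17
56 = 2^3 × 7
LCM(248, 680, 56) = 2^3 × 5 × 7 × 17 × 31 = 147560.
Cycles for period 248: 147560 / 248 = 595.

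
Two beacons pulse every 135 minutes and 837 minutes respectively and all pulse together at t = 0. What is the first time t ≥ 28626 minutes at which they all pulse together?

Joint pulses occur at multiples of LCM(135, 837).
135 = 3^3 × 5
837 = 3^3 × 31
LCM(135, 837) = 3^3 × 5 × 31 = 4185.
Smallest multiple of 4185 that is ≥ 28626: ⌈28626/4185⌉ × 4185 = 7 × 4185 = 29295.

29295 minutes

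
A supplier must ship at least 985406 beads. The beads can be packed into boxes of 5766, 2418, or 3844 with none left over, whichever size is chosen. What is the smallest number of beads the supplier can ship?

1049412

The number of beads must be a common multiple of 5766, 2418, and 3844, so a multiple of their LCM.
5766 = 2 × 3 × 31^2
2418 = 2 × 3 × 13 × 31
3844 = 2^2 × 31^2
LCM(5766, 2418, 3844) = 2^2 × 3 × 13 × 31^2 = 149916.
Smallest multiple of 149916 that is ≥ 985406: ⌈985406/149916⌉ × 149916 = 7 × 149916 = 1049412.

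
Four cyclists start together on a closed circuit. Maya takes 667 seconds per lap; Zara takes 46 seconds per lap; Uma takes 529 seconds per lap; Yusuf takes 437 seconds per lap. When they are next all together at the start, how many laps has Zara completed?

12673 laps

The first common completion time is the LCM of the periods.
667 = 23 × 29
46 = 2 × 23
529 = 23^2
437 = 19 × 23
LCM(667, 46, 529, 437) = 2 × 19 × 23^2 × 29 = 582958.
Laps for period 46: 582958 / 46 = 12673.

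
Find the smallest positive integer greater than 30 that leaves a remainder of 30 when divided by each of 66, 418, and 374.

N − 30 must be a common multiple of 66, 418, and 374.
66 = 2 × 3 × 11
418 = 2 × 11 × 19
374 = 2 × 11 × 17
LCM(66, 418, 374) = 2 × 3 × 11 × 17 × 19 = 21318.
Smallest N > 30 is LCM + 30 = 21318 + 30 = 21348.

21348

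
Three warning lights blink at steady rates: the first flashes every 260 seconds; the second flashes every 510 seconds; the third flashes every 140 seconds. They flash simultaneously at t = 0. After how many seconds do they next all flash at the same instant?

92820 seconds

They coincide at every common multiple of the periods; the first is the LCM.
260 = 2^2 × 5 × 13
510 = 2 × 3 × 5 × 17
140 = 2^2 × 5 × 7
LCM(260, 510, 140) = 2^2 × 3 × 5 × 7 × 13 × 17 = 92820.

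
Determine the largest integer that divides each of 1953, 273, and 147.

1953 = 3^2 × 7 × 31
273 = 3 × 7 × 13
147 = 3 × 7^2
gcd(1953, 273, 147) = 3 × 7 = 21.

21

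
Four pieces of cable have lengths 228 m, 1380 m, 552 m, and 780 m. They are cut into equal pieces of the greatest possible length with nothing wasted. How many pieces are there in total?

245

Piece length = gcd(228, 1380, 552, 780).
228 = 2^2 × 3 × 19
1380 = 2^2 × 3 × 5 × 23
552 = 2^3 × 3 × 23
780 = 2^2 × 3 × 5 × 13
gcd(228, 1380, 552, 780) = 2^2 × 3 = 12.
Total pieces = 228/12 + 1380/12 + 552/12 + 780/12 = 19 + 115 + 46 + 65 = 245.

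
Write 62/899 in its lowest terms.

62 = 2 × 31
899 = 29 × 31
gcd(62, 899) = 31.
Divide numerator and denominator by 31: 62/899 = 2/29.

2/29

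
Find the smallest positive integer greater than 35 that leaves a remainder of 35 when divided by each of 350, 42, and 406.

30485

N − 35 must be a common multiple of 350, 42, and 406.
350 = 2 × 5^2 × 7
42 = 2 × 3 × 7
406 = 2 × 7 × 29
LCM(350, 42, 406) = 2 × 3 × 5^2 × 7 × 29 = 30450.
Smallest N > 35 is LCM + 35 = 30450 + 35 = 30485.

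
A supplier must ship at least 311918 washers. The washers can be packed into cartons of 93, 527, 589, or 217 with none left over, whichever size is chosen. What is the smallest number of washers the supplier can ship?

The number of washers must be a common multiple of 93, 527, 589, and 217, so a multiple of their LCM.
93 = 3 × 31
527 = 17 × 31
589 = 19 × 31
217 = 7 × 31
LCM(93, 527, 589, 217) = 3 × 7 × 17 × 19 × 31 = 210273.
Smallest multiple of 210273 that is ≥ 311918: ⌈311918/210273⌉ × 210273 = 2 × 210273 = 420546.

420546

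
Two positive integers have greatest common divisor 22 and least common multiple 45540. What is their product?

1001880

For any two positive integers, gcd × lcm = product = 22 × 45540 = 1001880.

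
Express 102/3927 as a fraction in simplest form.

102 = 2 × 3 × 17
3927 = 3 × 7 × 11 × 17
gcd(102, 3927) = 3 × 17 = 51.
Divide numerator and denominator by 51: 102/3927 = 2/77.

2/77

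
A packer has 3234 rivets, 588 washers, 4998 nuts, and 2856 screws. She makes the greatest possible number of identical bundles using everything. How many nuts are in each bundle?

119

Number of bundles = gcd(3234, 588, 4998, 2856).
3234 = 2 × 3 × 7^2 × 11
588 = 2^2 × 3 × 7^2
4998 = 2 × 3 × 7^2 × 17
2856 = 2^3 × 3 × 7 × 17
gcd(3234, 588, 4998, 2856) = 2 × 3 × 7 = 42.
nuts per bundle = 4998 / 42 = 119.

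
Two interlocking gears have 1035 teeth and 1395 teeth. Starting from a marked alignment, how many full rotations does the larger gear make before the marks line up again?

23 rotations

All finish a whole number of cycles simultaneously at t = LCM of the periods.
1035 = 3^2 × 5 × 23
1395 = 3^2 × 5 × 31
LCM(1035, 1395) = 3^2 × 5 × 23 × 31 = 32085.
Rotations for period 1395: 32085 / 1395 = 23.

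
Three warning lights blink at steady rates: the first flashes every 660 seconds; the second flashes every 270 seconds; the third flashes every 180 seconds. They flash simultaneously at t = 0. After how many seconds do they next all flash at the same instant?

They coincide at every common multiple of the periods; the first is the LCM.
660 = 2^2 × 3 × 5 × 11
270 = 2 × 3^3 × 5
180 = 2^2 × 3^2 × 5
LCM(660, 270, 180) = 2^2 × 3^3 × 5 × 11 = 5940.

5940 seconds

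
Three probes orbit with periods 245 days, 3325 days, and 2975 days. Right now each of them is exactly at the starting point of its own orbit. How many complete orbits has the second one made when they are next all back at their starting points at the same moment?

119 orbits

The first common completion time is the LCM of the periods.
245 = 5 × 7^2
3325 = 5^2 × 7 × 19
2975 = 5^2 × 7 × 17
LCM(245, 3325, 2975) = 5^2 × 7^2 × 17 × 19 = 395675.
Orbits for period 3325: 395675 / 3325 = 119.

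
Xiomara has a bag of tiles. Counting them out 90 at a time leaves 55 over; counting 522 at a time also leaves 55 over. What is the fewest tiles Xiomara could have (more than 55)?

2665

N − 55 must be a common multiple of 90 and 522.
90 = 2 × 3^2 × 5
522 = 2 × 3^2 × 29
LCM(90, 522) = 2 × 3^2 × 5 × 29 = 2610.
Smallest N > 55 is LCM + 55 = 2610 + 55 = 2665.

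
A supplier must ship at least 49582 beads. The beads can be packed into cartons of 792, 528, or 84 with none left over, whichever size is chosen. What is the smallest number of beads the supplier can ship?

The number of beads must be a common multiple of 792, 528, and 84, so a multiple of their LCM.
792 = 2^3 × 3^2 × 11
528 = 2^4 × 3 × 11
84 = 2^2 × 3 × 7
LCM(792, 528, 84) = 2^4 × 3^2 × 7 × 11 = 11088.
Smallest multiple of 11088 that is ≥ 49582: ⌈49582/11088⌉ × 11088 = 5 × 11088 = 55440.

55440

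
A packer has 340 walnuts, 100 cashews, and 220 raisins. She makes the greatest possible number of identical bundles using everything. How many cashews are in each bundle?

Number of bundles = gcd(340, 100, 220).
340 = 2^2 × 5 × 17
100 = 2^2 × 5^2
220 = 2^2 × 5 × 11
gcd(340, 100, 220) = 2^2 × 5 = 20.
cashews per bundle = 100 / 20 = 5.

5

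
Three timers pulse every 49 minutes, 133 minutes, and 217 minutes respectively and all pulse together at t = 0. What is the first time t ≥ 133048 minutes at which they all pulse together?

Joint pulses occur at multiples of LCM(49, 133, 217).
49 = 7^2
133 = 7 × 19
217 = 7 × 31
LCM(49, 133, 217) = 7^2 × 19 × 31 = 28861.
Smallest multiple of 28861 that is ≥ 133048: ⌈133048/28861⌉ × 28861 = 5 × 28861 = 144305.

144305 minutes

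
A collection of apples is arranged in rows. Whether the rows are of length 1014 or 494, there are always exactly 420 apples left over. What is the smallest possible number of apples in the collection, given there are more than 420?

N − 420 must be a common multiple of 1014 and 494.
1014 = 2 × 3 × 13^2
494 = 2 × 13 × 19
LCM(1014, 494) = 2 × 3 × 13^2 × 19 = 19266.
Smallest N > 420 is LCM + 420 = 19266 + 420 = 19686.

19686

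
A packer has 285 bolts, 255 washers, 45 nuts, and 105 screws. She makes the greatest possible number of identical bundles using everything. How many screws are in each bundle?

Number of bundles = gcd(285, 255, 45, 105).
285 = 3 × 5 × 19
255 = 3 × 5 × 17
45 = 3^2 × 5
105 = 3 × 5 × 7
gcd(285, 255, 45, 105) = 3 × 5 = 15.
screws per bundle = 105 / 15 = 7.

7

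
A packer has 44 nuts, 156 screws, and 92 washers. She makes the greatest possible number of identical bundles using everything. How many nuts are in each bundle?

Number of bundles = gcd(44, 156, 92).
44 = 2^2 × 11
156 = 2^2 × 3 × 13
92 = 2^2 × 23
gcd(44, 156, 92) = 2^2 = 4.
nuts per bundle = 44 / 4 = 11.

11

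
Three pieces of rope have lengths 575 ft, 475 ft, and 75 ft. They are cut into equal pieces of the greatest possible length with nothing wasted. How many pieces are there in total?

45

Piece length = gcd(575, 475, 75).
575 = 5^2 × 23
475 = 5^2 × 19
75 = 3 × 5^2
gcd(575, 475, 75) = 5^2 = 25.
Total pieces = 575/25 + 475/25 + 75/25 = 23 + 19 + 3 = 45.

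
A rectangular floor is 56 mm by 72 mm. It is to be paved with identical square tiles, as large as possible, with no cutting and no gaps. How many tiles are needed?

63

Tile side = gcd(56, 72).
56 = 2^3 × 7
72 = 2^3 × 3^2
gcd(56, 72) = 2^3 = 8.
Tiles: (56/8) × (72/8) = 7 × 9 = 63.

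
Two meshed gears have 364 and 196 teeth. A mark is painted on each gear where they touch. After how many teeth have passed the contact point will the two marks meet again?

2548 teeth

We need the least common multiple of the intervals.
364 = 2^2 × 7 × 13
196 = 2^2 × 7^2
LCM(364, 196) = 2^2 × 7^2 × 13 = 2548.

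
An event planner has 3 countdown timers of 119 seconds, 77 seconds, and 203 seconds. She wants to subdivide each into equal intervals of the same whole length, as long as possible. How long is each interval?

The interval must divide each timer length; the longest such is the gcd.
119 = 7 × 17
77 = 7 × 11
203 = 7 × 29
gcd(119, 77, 203) = 7.

7 seconds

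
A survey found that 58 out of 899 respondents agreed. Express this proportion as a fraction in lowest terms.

2/31

58 = 2 × 29
899 = 29 × 31
gcd(58, 899) = 29.
Divide numerator and denominator by 29: 58/899 = 2/31.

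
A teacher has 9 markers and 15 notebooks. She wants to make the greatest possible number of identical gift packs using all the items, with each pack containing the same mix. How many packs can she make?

The pack count must divide each quantity, so the greatest is gcd(9, 15).
9 = 3^2
15 = 3 × 5
gcd(9, 15) = 3.

3 packs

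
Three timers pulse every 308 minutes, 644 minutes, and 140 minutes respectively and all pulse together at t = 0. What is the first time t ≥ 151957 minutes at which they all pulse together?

Joint pulses occur at multiples of LCM(308, 644, 140).
308 = 2^2 × 7 × 11
644 = 2^2 × 7 × 23
140 = 2^2 × 5 × 7
LCM(308, 644, 140) = 2^2 × 5 × 7 × 11 × 23 = 35420.
Smallest multiple of 35420 that is ≥ 151957: ⌈151957/35420⌉ × 35420 = 5 × 35420 = 177100.

177100 minutes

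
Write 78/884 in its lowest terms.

3/34

78 = 2 × 3 × 13
884 = 2^2 × 13 × 17
gcd(78, 884) = 2 × 13 = 26.
Divide numerator and denominator by 26: 78/884 = 3/34.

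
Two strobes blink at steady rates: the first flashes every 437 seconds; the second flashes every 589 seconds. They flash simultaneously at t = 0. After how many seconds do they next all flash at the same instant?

The first simultaneous occurrence is after LCM of the individual periods.
437 = 19 × 23
589 = 19 × 31
LCM(437, 589) = 19 × 23 × 31 = 13547.

13547 seconds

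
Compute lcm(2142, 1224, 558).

2142 = 2 × 3^2 × 7 × 17
1224 = 2^3 × 3^2 × 17
558 = 2 × 3^2 × 31
LCM(2142, 1224, 558) = 2^3 × 3^2 × 7 × 17 × 31 = 265608.

265608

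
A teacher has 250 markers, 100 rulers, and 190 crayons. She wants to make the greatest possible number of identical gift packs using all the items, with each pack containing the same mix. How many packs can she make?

10 packs

The pack count must divide each quantity, so the greatest is gcd(250, 100, 190).
250 = 2 × 5^3
100 = 2^2 × 5^2
190 = 2 × 5 × 19
gcd(250, 100, 190) = 2 × 5 = 10.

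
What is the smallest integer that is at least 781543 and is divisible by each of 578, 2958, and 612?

905148

The integer must be a common multiple of 578, 2958, and 612, so a multiple of their LCM.
578 = 2 × 17^2
2958 = 2 × 3 × 17 × 29
612 = 2^2 × 3^2 × 17
LCM(578, 2958, 612) = 2^2 × 3^2 × 17^2 × 29 = 301716.
Smallest multiple of 301716 that is ≥ 781543: ⌈781543/301716⌉ × 301716 = 3 × 301716 = 905148.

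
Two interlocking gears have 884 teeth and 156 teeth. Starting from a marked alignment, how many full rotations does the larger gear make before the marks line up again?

All finish a whole number of cycles simultaneously at t = LCM of the periods.
884 = 2^2 × 13 × 17
156 = 2^2 × 3 × 13
LCM(884, 156) = 2^2 × 3 × 13 × 17 = 2652.
Rotations for period 884: 2652 / 884 = 3.

3 rotations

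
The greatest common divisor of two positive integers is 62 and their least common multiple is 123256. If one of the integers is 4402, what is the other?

1736

For two integers, gcd × lcm = product, so the other is (62 × 123256) / 4402 = 7641872 / 4402 = 1736.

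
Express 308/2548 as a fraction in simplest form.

308 = 2^2 × 7 × 11
2548 = 2^2 × 7^2 × 13
gcd(308, 2548) = 2^2 × 7 = 28.
Divide numerator and denominator by 28: 308/2548 = 11/91.

11/91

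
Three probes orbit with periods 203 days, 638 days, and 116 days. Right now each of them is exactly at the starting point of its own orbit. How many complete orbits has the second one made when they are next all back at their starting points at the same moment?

14 orbits

All finish a whole number of cycles simultaneously at t = LCM of the periods.
203 = 7 × 29
638 = 2 × 11 × 29
116 = 2^2 × 29
LCM(203, 638, 116) = 2^2 × 7 × 11 × 29 = 8932.
Orbits for period 638: 8932 / 638 = 14.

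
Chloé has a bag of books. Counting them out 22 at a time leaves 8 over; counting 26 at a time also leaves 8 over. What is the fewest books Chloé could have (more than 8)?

N − 8 must be a common multiple of 22 and 26.
22 = 2 × 11
26 = 2 × 13
LCM(22, 26) = 2 × 11 × 13 = 286.
Smallest N > 8 is LCM + 8 = 286 + 8 = 294.

294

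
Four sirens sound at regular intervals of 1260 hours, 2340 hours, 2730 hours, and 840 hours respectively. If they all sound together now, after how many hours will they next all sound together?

We need the least common multiple of the intervals.
1260 = 2^2 × 3^2 × 5 × 7
2340 = 2^2 × 3^2 × 5 × 13
2730 = 2 × 3 × 5 × 7 × 13
840 = 2^3 × 3 × 5 × 7
LCM(1260, 2340, 2730, 840) = 2^3 × 3^2 × 5 × 7 × 13 = 32760.

32760 hours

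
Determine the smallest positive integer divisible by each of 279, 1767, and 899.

153729

279 = 3^2 × 31
1767 = 3 × 19 × 31
899 = 29 × 31
LCM(279, 1767, 899) = 3^2 × 19 × 29 × 31 = 153729.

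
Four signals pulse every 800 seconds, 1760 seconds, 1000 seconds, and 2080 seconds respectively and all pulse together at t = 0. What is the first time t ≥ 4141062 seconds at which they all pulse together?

Joint pulses occur at multiples of LCM(800, 1760, 1000, 2080).
800 = 2^5 × 5^2
1760 = 2^5 × 5 × 11
1000 = 2^3 × 5^3
2080 = 2^5 × 5 × 13
LCM(800, 1760, 1000, 2080) = 2^5 × 5^3 × 11 × 13 = 572000.
Smallest multiple of 572000 that is ≥ 4141062: ⌈4141062/572000⌉ × 572000 = 8 × 572000 = 4576000.

4576000 seconds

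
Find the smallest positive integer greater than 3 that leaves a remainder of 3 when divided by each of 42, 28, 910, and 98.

N − 3 must be a common multiple of 42, 28, 910, and 98.
42 = 2 × 3 × 7
28 = 2^2 × 7
910 = 2 × 5 × 7 × 13
98 = 2 × 7^2
LCM(42, 28, 910, 98) = 2^2 × 3 × 5 × 7^2 × 13 = 38220.
Smallest N > 3 is LCM + 3 = 38220 + 3 = 38223.

38223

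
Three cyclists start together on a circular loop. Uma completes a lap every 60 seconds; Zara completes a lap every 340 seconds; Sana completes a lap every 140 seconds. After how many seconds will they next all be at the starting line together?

We need the least common multiple of the intervals.
60 = 2^2 × 3 × 5
340 = 2^2 × 5 × 17
140 = 2^2 × 5 × 7
LCM(60, 340, 140) = 2^2 × 3 × 5 × 7 × 17 = 7140.

7140 seconds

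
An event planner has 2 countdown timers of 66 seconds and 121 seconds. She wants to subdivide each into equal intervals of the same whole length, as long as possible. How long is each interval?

The interval must divide each timer length; the longest such is the gcd.
66 = 2 × 3 × 11
121 = 11^2
gcd(66, 121) = 11.

11 seconds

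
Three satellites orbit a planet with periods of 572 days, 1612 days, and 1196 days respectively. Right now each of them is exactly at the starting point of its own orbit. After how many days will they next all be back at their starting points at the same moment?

We need the least common multiple of the intervals.
572 = 2^2 × 11 × 13
1612 = 2^2 × 13 × 31
1196 = 2^2 × 13 × 23
LCM(572, 1612, 1196) = 2^2 × 11 × 13 × 23 × 31 = 407836.

407836 days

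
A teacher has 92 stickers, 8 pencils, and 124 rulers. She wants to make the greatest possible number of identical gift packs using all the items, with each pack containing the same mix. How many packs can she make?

The pack count must divide each quantity, so the greatest is gcd(92, 8, 124).
92 = 2^2 × 23
8 = 2^3
124 = 2^2 × 31
gcd(92, 8, 124) = 2^2 = 4.

4 packs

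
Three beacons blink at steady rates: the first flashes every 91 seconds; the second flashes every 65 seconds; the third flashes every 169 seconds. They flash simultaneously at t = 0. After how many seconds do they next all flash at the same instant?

5915 seconds

They coincide at every common multiple of the periods; the first is the LCM.
91 = 7 × 13
65 = 5 × 13
169 = 13^2
LCM(91, 65, 169) = 5 × 7 × 13^2 = 5915.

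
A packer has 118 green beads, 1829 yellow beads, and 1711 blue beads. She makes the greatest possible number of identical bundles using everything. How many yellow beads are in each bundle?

31

Number of bundles = gcd(118, 1829, 1711).
118 = 2 × 59
1829 = 31 × 59
1711 = 29 × 59
gcd(118, 1829, 1711) = 59.
yellow beads per bundle = 1829 / 59 = 31.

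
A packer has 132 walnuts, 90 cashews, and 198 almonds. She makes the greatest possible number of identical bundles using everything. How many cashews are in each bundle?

15

Number of bundles = gcd(132, 90, 198).
132 = 2^2 × 3 × 11
90 = 2 × 3^2 × 5
198 = 2 × 3^2 × 11
gcd(132, 90, 198) = 2 × 3 = 6.
cashews per bundle = 90 / 6 = 15.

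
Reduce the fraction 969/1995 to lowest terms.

969 = 3 × 17 × 19
1995 = 3 × 5 × 7 × 19
gcd(969, 1995) = 3 × 19 = 57.
Divide numerator and denominator by 57: 969/1995 = 17/35.

17/35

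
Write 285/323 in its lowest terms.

15/17

285 = 3 × 5 × 19
323 = 17 × 19
gcd(285, 323) = 19.
Divide numerator and denominator by 19: 285/323 = 15/17.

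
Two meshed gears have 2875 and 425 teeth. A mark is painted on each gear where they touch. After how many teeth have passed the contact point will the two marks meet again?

48875 teeth

We need the least common multiple of the intervals.
2875 = 5^3 × 23
425 = 5^2 × 17
LCM(2875, 425) = 5^3 × 17 × 23 = 48875.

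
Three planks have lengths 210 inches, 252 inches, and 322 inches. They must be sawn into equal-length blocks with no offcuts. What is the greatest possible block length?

14 inches

This is the greatest common divisor of 210, 252, and 322.
210 = 2 × 3 × 5 × 7
252 = 2^2 × 3^2 × 7
322 = 2 × 7 × 23
gcd(210, 252, 322) = 2 × 7 = 14.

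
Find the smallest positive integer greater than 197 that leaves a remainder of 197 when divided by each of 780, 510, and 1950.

N − 197 must be a common multiple of 780, 510, and 1950.
780 = 2^2 × 3 × 5 × 13
510 = 2 × 3 × 5 × 17
1950 = 2 × 3 × 5^2 × 13
LCM(780, 510, 1950) = 2^2 × 3 × 5^2 × 13 × 17 = 66300.
Smallest N > 197 is LCM + 197 = 66300 + 197 = 66497.

66497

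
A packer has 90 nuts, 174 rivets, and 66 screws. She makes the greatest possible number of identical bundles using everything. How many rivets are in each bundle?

Number of bundles = gcd(90, 174, 66).
90 = 2 × 3^2 × 5
174 = 2 × 3 × 29
66 = 2 × 3 × 11
gcd(90, 174, 66) = 2 × 3 = 6.
rivets per bundle = 174 / 6 = 29.

29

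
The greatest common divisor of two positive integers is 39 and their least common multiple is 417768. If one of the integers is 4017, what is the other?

4056

For two integers, gcd × lcm = product, so the other is (39 × 417768) / 4017 = 16292952 / 4017 = 4056.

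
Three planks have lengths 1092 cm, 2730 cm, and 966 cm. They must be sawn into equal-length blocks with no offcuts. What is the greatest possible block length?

42 cm

The block length must divide every plank, so the greatest is gcd(1092, 2730, 966).
1092 = 2^2 × 3 × 7 × 13
2730 = 2 × 3 × 5 × 7 × 13
966 = 2 × 3 × 7 × 23
gcd(1092, 2730, 966) = 2 × 3 × 7 = 42.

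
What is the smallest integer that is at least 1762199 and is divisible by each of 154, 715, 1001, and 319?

The integer must be a common multiple of 154, 715, 1001, and 319, so a multiple of their LCM.
154 = 2 × 7 × 11
715 = 5 × 11 × 13
1001 = 7 × 11 × 13
319 = 11 × 29
LCM(154, 715, 1001, 319) = 2 × 5 × 7 × 11 × 13 × 29 = 290290.
Smallest multiple of 290290 that is ≥ 1762199: ⌈1762199/290290⌉ × 290290 = 7 × 290290 = 2032030.

2032030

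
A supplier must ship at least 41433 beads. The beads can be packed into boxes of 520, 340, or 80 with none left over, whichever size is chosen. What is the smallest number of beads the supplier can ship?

53040

The number of beads must be a common multiple of 520, 340, and 80, so a multiple of their LCM.
520 = 2^3 × 5 × 13
340 = 2^2 × 5 × 17
80 = 2^4 × 5
LCM(520, 340, 80) = 2^4 × 5 × 13 × 17 = 17680.
Smallest multiple of 17680 that is ≥ 41433: ⌈41433/17680⌉ × 17680 = 3 × 17680 = 53040.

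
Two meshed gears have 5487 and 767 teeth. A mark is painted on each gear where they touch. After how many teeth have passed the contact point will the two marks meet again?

We need the least common multiple of the intervals.
5487 = 3 × 31 × 59
767 = 13 × 59
LCM(5487, 767) = 3 × 13 × 31 × 59 = 71331.

71331 teeth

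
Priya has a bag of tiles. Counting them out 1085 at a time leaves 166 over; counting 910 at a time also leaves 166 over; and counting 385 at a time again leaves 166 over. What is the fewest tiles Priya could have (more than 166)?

N − 166 must be a common multiple of 1085, 910, and 385.
1085 = 5 × 7 × 31
910 = 2 × 5 × 7 × 13
385 = 5 × 7 × 11
LCM(1085, 910, 385) = 2 × 5 × 7 × 11 × 13 × 31 = 310310.
Smallest N > 166 is LCM + 166 = 310310 + 166 = 310476.

310476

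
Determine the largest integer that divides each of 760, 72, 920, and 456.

8

760 = 2^3 × 5 × 19
72 = 2^3 × 3^2
920 = 2^3 × 5 × 23
456 = 2^3 × 3 × 19
gcd(760, 72, 920, 456) = 2^3 = 8.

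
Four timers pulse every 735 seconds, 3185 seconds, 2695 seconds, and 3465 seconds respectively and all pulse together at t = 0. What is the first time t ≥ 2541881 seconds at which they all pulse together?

2837835 seconds

Joint pulses occur at multiples of LCM(735, 3185, 2695, 3465).
735 = 3 × 5 × 7^2
3185 = 5 × 7^2 × 13
2695 = 5 × 7^2 × 11
3465 = 3^2 × 5 × 7 × 11
LCM(735, 3185, 2695, 3465) = 3^2 × 5 × 7^2 × 11 × 13 = 315315.
Smallest multiple of 315315 that is ≥ 2541881: ⌈2541881/315315⌉ × 315315 = 9 × 315315 = 2837835.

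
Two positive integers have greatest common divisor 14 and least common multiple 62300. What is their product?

872200

For any two positive integers, gcd × lcm = product = 14 × 62300 = 872200.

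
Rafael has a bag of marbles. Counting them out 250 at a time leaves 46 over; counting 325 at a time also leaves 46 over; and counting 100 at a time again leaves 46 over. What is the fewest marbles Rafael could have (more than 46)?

N − 46 must be a common multiple of 250, 325, and 100.
250 = 2 × 5^3
325 = 5^2 × 13
100 = 2^2 × 5^2
LCM(250, 325, 100) = 2^2 × 5^3 × 13 = 6500.
Smallest N > 46 is LCM + 46 = 6500 + 46 = 6546.

6546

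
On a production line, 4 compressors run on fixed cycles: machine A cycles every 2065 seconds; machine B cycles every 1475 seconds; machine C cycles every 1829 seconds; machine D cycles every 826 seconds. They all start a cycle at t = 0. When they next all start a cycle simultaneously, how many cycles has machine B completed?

434 cycles

All finish a whole number of cycles simultaneously at t = LCM of the periods.
2065 = 5 × 7 × 59
1475 = 5^2 × 59
1829 = 31 × 59
826 = 2 × 7 × 59
LCM(2065, 1475, 1829, 826) = 2 × 5^2 × 7 × 31 × 59 = 640150.
Cycles for period 1475: 640150 / 1475 = 434.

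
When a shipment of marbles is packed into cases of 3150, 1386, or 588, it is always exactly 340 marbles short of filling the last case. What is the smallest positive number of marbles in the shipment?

484760

Being 340 short of a full case of size k means N ≡ −340 (mod k), i.e. N + 340 is a multiple of each size.
3150 = 2 × 3^2 × 5^2 × 7
1386 = 2 × 3^2 × 7 × 11
588 = 2^2 × 3 × 7^2
LCM(3150, 1386, 588) = 2^2 × 3^2 × 5^2 × 7^2 × 11 = 485100.
Smallest positive N is 485100 − 340 = 484760.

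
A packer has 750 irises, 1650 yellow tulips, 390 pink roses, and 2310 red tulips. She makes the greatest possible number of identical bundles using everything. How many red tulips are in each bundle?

Number of bundles = gcd(750, 1650, 390, 2310).
750 = 2 × 3 × 5^3
1650 = 2 × 3 × 5^2 × 11
390 = 2 × 3 × 5 × 13
2310 = 2 × 3 × 5 × 7 × 11
gcd(750, 1650, 390, 2310) = 2 × 3 × 5 = 30.
red tulips per bundle = 2310 / 30 = 77.

77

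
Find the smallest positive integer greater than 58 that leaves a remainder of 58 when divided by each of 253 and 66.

N − 58 must be a common multiple of 253 and 66.
253 = 11 × 23
66 = 2 × 3 × 11
LCM(253, 66) = 2 × 3 × 11 × 23 = 1518.
Smallest N > 58 is LCM + 58 = 1518 + 58 = 1576.

1576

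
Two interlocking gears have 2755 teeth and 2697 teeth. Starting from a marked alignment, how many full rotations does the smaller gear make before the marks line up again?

95 rotations

They are all back at their starting positions together after one LCM of the periods.
2755 = 5 × 19 × 29
2697 = 3 × 29 × 31
LCM(2755, 2697) = 3 × 5 × 19 × 29 × 31 = 256215.
Rotations for period 2697: 256215 / 2697 = 95.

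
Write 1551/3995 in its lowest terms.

1551 = 3 × 11 × 47
3995 = 5 × 17 × 47
gcd(1551, 3995) = 47.
Divide numerator and denominator by 47: 1551/3995 = 33/85.

33/85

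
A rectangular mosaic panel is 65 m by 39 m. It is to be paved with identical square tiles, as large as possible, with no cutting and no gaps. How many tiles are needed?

15

Tile side = gcd(65, 39).
65 = 5 × 13
39 = 3 × 13
gcd(65, 39) = 13.
Tiles: (65/13) × (39/13) = 5 × 3 = 15.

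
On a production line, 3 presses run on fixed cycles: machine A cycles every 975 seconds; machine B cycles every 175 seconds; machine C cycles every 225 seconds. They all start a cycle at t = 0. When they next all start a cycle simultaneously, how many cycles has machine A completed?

The first common completion time is the LCM of the periods.
975 = 3 × 5^2 × 13
175 = 5^2 × 7
225 = 3^2 × 5^2
LCM(975, 175, 225) = 3^2 × 5^2 × 7 × 13 = 20475.
Cycles for period 975: 20475 / 975 = 21.

21 cycles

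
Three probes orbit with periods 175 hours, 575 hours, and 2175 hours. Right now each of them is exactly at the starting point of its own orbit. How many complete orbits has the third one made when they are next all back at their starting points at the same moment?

161 orbits

They are all back at their starting positions together after one LCM of the periods.
175 = 5^2 × 7
575 = 5^2 × 23
2175 = 3 × 5^2 × 29
LCM(175, 575, 2175) = 3 × 5^2 × 7 × 23 × 29 = 350175.
Orbits for period 2175: 350175 / 2175 = 161.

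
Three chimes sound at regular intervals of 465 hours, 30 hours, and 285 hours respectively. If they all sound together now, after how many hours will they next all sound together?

17670 hours

They coincide at every common multiple of the periods; the first is the LCM.
465 = 3 × 5 × 31
30 = 2 × 3 × 5
285 = 3 × 5 × 19
LCM(465, 30, 285) = 2 × 3 × 5 × 19 × 31 = 17670.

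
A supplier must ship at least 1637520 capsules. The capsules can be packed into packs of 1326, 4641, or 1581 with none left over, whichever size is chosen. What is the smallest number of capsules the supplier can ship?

The number of capsules must be a common multiple of 1326, 4641, and 1581, so a multiple of their LCM.
1326 = 2 × 3 × 13 × 17
4641 = 3 × 7 × 13 × 17
1581 = 3 × 17 × 31
LCM(1326, 4641, 1581) = 2 × 3 × 7 × 13 × 17 × 31 = 287742.
Smallest multiple of 287742 that is ≥ 1637520: ⌈1637520/287742⌉ × 287742 = 6 × 287742 = 1726452.

1726452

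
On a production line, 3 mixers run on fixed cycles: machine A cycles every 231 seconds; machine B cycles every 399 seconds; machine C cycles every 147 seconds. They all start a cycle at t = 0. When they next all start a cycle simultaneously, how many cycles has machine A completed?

The first common completion time is the LCM of the periods.
231 = 3 × 7 × 11
399 = 3 × 7 × 19
147 = 3 × 7^2
LCM(231, 399, 147) = 3 × 7^2 × 11 × 19 = 30723.
Cycles for period 231: 30723 / 231 = 133.

133 cycles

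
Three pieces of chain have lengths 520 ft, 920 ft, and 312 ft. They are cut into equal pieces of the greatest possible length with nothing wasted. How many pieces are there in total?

Piece length = gcd(520, 920, 312).
520 = 2^3 × 5 × 13
920 = 2^3 × 5 × 23
312 = 2^3 × 3 × 13
gcd(520, 920, 312) = 2^3 = 8.
Total pieces = 520/8 + 920/8 + 312/8 = 65 + 115 + 39 = 219.

219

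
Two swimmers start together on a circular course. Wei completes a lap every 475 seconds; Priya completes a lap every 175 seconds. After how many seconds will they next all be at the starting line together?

3325 seconds

We need the least common multiple of the intervals.
475 = 5^2 × 19
175 = 5^2 × 7
LCM(475, 175) = 5^2 × 7 × 19 = 3325.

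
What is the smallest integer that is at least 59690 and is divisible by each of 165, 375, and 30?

66000

The integer must be a common multiple of 165, 375, and 30, so a multiple of their LCM.
165 = 3 × 5 × 11
375 = 3 × 5^3
30 = 2 × 3 × 5
LCM(165, 375, 30) = 2 × 3 × 5^3 × 11 = 8250.
Smallest multiple of 8250 that is ≥ 59690: ⌈59690/8250⌉ × 8250 = 8 × 8250 = 66000.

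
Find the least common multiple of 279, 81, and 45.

279 = 3^2 × 31
81 = 3^4
45 = 3^2 × 5
LCM(279, 81, 45) = 3^4 × 5 × 31 = 12555.

12555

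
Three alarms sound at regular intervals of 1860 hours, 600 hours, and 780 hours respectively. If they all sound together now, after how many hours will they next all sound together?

We need the least common multiple of the intervals.
1860 = 2^2 × 3 × 5 × 31
600 = 2^3 × 3 × 5^2
780 = 2^2 × 3 × 5 × 13
LCM(1860, 600, 780) = 2^3 × 3 × 5^2 × 13 × 31 = 241800.

241800 hours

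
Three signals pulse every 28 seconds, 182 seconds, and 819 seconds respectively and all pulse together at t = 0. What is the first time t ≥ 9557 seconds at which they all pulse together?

Joint pulses occur at multiples of LCM(28, 182, 819).
28 = 2^2 × 7
182 = 2 × 7 × 13
819 = 3^2 × 7 × 13
LCM(28, 182, 819) = 2^2 × 3^2 × 7 × 13 = 3276.
Smallest multiple of 3276 that is ≥ 9557: ⌈9557/3276⌉ × 3276 = 3 × 3276 = 9828.

9828 seconds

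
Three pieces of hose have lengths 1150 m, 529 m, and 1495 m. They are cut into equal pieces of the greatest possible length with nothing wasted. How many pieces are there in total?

138

Piece length = gcd(1150, 529, 1495).
1150 = 2 × 5^2 × 23
529 = 23^2
1495 = 5 × 13 × 23
gcd(1150, 529, 1495) = 23.
Total pieces = 1150/23 + 529/23 + 1495/23 = 50 + 23 + 65 = 138.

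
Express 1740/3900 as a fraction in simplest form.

29/65

1740 = 2^2 × 3 × 5 × 29
3900 = 2^2 × 3 × 5^2 × 13
gcd(1740, 3900) = 2^2 × 3 × 5 = 60.
Divide numerator and denominator by 60: 1740/3900 = 29/65.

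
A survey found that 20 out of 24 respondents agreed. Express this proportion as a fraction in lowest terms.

5/6

20 = 2^2 × 5
24 = 2^3 × 3
gcd(20, 24) = 2^2 = 4.
Divide numerator and denominator by 4: 20/24 = 5/6.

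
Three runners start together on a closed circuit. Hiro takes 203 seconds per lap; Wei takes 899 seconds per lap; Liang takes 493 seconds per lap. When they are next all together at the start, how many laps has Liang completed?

The first common completion time is the LCM of the periods.
203 = 7 × 29
899 = 29 × 31
493 = 17 × 29
LCM(203, 899, 493) = 7 × 17 × 29 × 31 = 106981.
Laps for period 493: 106981 / 493 = 217.

217 laps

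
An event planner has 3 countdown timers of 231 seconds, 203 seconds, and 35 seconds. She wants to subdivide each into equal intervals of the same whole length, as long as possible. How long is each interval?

7 seconds

The interval must divide each timer length; the longest such is the gcd.
231 = 3 × 7 × 11
203 = 7 × 29
35 = 5 × 7
gcd(231, 203, 35) = 7.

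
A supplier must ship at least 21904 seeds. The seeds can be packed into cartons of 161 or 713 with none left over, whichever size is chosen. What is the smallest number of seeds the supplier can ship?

The number of seeds must be a common multiple of 161 and 713, so a multiple of their LCM.
161 = 7 × 23
713 = 23 × 31
LCM(161, 713) = 7 × 23 × 31 = 4991.
Smallest multiple of 4991 that is ≥ 21904: ⌈21904/4991⌉ × 4991 = 5 × 4991 = 24955.

24955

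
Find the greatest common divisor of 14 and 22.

14 = 2 × 7
22 = 2 × 11
gcd(14, 22) = 2.

2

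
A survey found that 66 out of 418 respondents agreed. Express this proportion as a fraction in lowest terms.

3/19

66 = 2 × 3 × 11
418 = 2 × 11 × 19
gcd(66, 418) = 2 × 11 = 22.
Divide numerator and denominator by 22: 66/418 = 3/19.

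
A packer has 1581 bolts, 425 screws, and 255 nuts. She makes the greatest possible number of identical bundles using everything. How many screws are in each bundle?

25

Number of bundles = gcd(1581, 425, 255).
1581 = 3 × 17 × 31
425 = 5^2 × 17
255 = 3 × 5 × 17
gcd(1581, 425, 255) = 17.
screws per bundle = 425 / 17 = 25.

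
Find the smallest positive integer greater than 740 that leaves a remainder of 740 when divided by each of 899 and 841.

N − 740 must be a common multiple of 899 and 841.
899 = 29 × 31
841 = 29^2
LCM(899, 841) = 29^2 × 31 = 26071.
Smallest N > 740 is LCM + 740 = 26071 + 740 = 26811.

26811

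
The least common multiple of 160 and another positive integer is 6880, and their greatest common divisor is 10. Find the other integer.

430

gcd × lcm = product of the two integers, so the other integer is (10 × 6880) / 160 = 430.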